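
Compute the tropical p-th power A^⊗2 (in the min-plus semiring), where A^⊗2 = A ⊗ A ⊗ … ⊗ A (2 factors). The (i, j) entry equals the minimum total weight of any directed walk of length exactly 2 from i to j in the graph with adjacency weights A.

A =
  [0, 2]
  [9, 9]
A^⊗2 =
  [0, 2]
  [9, 11]

Each entry (A^⊗2)_ij equals the minimum over all length-2 walks i = v_0 → v_1 → … → v_2 = j of Σ_t A[v_t][v_{t+1}]. For example, for (i, j) = (0, 1) we minimise over 2 possible intermediate vertex sequences; the minimum is 2, attained along the walk 0 → 0 → 1.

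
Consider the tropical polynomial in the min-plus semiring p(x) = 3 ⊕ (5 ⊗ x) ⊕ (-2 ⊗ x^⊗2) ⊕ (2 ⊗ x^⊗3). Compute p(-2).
p(-2) = -6

A tropical monomial a ⊗ x^⊗i evaluates to a + i · x. Evaluating each term at x = -2:
  Term 0 contributes 3 + 0 · -2 = 3
  Term 1 contributes 5 + 1 · -2 = 3
  Term 2 contributes -2 + 2 · -2 = -6
  Term 3 contributes 2 + 3 · -2 = -4
p(-2) = ⊕ of these = min[3, 3, -6, -4] = -6.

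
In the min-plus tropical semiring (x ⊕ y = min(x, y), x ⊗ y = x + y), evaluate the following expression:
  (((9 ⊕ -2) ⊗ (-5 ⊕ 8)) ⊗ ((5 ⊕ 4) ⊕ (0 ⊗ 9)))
(((9 ⊕ -2) ⊗ (-5 ⊕ 8)) ⊗ ((5 ⊕ 4) ⊕ (0 ⊗ 9))) = -3

Expand innermost to outermost. Recall ⊕ takes the minimum of its arguments and ⊗ takes their sum. Working out the expression (((9 ⊕ -2) ⊗ (-5 ⊕ 8)) ⊗ ((5 ⊕ 4) ⊕ (0 ⊗ 9))) gives -3.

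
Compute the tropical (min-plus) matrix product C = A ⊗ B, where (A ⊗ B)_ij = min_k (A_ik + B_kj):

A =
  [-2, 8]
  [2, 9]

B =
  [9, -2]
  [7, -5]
A ⊗ B =
  [7, -4]
  [11, 0]

Apply the min-plus product entry-by-entry:
  C[0][0] = min over k of (A[0][0] + B[0][0] = -2 + 9 = 7, A[0][1] + B[1][0] = 8 + 7 = 15) = 7 (attained at k = 0)
  C[0][1] = min over k of (A[0][0] + B[0][1] = -2 + -2 = -4, A[0][1] + B[1][1] = 8 + -5 = 3) = -4 (attained at k = 0)
  C[1][0] = min over k of (A[1][0] + B[0][0] = 2 + 9 = 11, A[1][1] + B[1][0] = 9 + 7 = 16) = 11 (attained at k = 0)
  C[1][1] = min over k of (A[1][0] + B[0][1] = 2 + -2 = 0, A[1][1] + B[1][1] = 9 + -5 = 4) = 0 (attained at k = 0)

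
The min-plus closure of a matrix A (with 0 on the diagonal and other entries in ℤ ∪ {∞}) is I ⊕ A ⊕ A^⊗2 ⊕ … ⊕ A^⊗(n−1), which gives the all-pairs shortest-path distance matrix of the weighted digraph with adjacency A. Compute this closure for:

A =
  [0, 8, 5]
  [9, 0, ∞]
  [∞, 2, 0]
Closure =
  [0, 7, 5]
  [9, 0, 14]
  [11, 2, 0]

This is the Floyd-Warshall all-pairs shortest-path computation. For each intermediate vertex k = 0, 1, …, 2, update dist[i][j] ← min(dist[i][j], dist[i][k] + dist[k][j]). The final matrix gives, for each (i, j), the minimum total weight of any directed path from i to j (possibly empty when i = j).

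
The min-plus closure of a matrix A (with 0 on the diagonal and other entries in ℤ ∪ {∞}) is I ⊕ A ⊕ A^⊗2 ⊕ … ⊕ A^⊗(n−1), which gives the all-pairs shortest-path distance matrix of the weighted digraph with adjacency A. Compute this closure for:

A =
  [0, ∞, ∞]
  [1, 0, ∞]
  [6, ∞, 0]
Closure =
  [0, ∞, ∞]
  [1, 0, ∞]
  [6, ∞, 0]

This is the Floyd-Warshall all-pairs shortest-path computation. For each intermediate vertex k = 0, 1, …, 2, update dist[i][j] ← min(dist[i][j], dist[i][k] + dist[k][j]). The final matrix gives, for each (i, j), the minimum total weight of any directed path from i to j (possibly empty when i = j).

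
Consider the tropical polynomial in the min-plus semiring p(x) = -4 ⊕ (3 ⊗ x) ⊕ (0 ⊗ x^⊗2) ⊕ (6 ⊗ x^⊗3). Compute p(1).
p(1) = -4

A tropical monomial a ⊗ x^⊗i evaluates to a + i · x. Evaluating each term at x = 1:
  Term 0 contributes -4 + 0 · 1 = -4
  Term 1 contributes 3 + 1 · 1 = 4
  Term 2 contributes 0 + 2 · 1 = 2
  Term 3 contributes 6 + 3 · 1 = 9
p(1) = ⊕ of these = min[-4, 4, 2, 9] = -4.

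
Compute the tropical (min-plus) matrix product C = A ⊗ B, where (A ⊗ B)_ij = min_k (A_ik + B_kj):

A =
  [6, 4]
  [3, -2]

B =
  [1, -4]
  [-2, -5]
A ⊗ B =
  [2, -1]
  [-4, -7]

Apply the min-plus product entry-by-entry:
  C[0][0] = min over k of (A[0][0] + B[0][0] = 6 + 1 = 7, A[0][1] + B[1][0] = 4 + -2 = 2) = 2 (attained at k = 1)
  C[0][1] = min over k of (A[0][0] + B[0][1] = 6 + -4 = 2, A[0][1] + B[1][1] = 4 + -5 = -1) = -1 (attained at k = 1)
  C[1][0] = min over k of (A[1][0] + B[0][0] = 3 + 1 = 4, A[1][1] + B[1][0] = -2 + -2 = -4) = -4 (attained at k = 1)
  C[1][1] = min over k of (A[1][0] + B[0][1] = 3 + -4 = -1, A[1][1] + B[1][1] = -2 + -5 = -7) = -7 (attained at k = 1)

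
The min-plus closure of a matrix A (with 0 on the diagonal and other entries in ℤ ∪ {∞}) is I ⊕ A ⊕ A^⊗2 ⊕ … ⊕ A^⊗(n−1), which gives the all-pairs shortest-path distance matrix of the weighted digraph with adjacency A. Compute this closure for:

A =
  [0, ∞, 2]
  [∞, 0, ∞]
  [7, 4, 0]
Closure =
  [0, 6, 2]
  [∞, 0, ∞]
  [7, 4, 0]

This is the Floyd-Warshall all-pairs shortest-path computation. For each intermediate vertex k = 0, 1, …, 2, update dist[i][j] ← min(dist[i][j], dist[i][k] + dist[k][j]). The final matrix gives, for each (i, j), the minimum total weight of any directed path from i to j (possibly empty when i = j).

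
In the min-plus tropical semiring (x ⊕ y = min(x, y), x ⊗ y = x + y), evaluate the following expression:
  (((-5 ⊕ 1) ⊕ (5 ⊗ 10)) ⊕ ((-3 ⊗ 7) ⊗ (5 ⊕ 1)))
(((-5 ⊕ 1) ⊕ (5 ⊗ 10)) ⊕ ((-3 ⊗ 7) ⊗ (5 ⊕ 1))) = -5

Expand innermost to outermost. Recall ⊕ takes the minimum of its arguments and ⊗ takes their sum. Working out the expression (((-5 ⊕ 1) ⊕ (5 ⊗ 10)) ⊕ ((-3 ⊗ 7) ⊗ (5 ⊕ 1))) gives -5.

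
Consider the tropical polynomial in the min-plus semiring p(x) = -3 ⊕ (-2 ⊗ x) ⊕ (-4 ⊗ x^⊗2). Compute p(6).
p(6) = -3

A tropical monomial a ⊗ x^⊗i evaluates to a + i · x. Evaluating each term at x = 6:
  Term 0 contributes -3 + 0 · 6 = -3
  Term 1 contributes -2 + 1 · 6 = 4
  Term 2 contributes -4 + 2 · 6 = 8
p(6) = ⊕ of these = min[-3, 4, 8] = -3.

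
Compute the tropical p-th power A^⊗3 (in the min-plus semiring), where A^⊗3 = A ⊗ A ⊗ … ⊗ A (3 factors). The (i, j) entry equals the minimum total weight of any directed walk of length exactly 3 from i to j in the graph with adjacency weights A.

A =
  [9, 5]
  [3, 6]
A^⊗3 =
  [14, 13]
  [11, 14]

Each entry (A^⊗3)_ij equals the minimum over all length-3 walks i = v_0 → v_1 → … → v_3 = j of Σ_t A[v_t][v_{t+1}]. For example, for (i, j) = (0, 1) we minimise over 4 possible intermediate vertex sequences; the minimum is 13, attained along the walk 0 → 1 → 0 → 1.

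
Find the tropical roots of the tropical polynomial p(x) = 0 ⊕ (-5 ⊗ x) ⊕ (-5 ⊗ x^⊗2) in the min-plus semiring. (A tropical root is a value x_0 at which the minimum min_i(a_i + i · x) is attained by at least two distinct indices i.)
Roots: {0, 5}

Each tropical root is a break point of the lower envelope of the lines y = a_i + i · x (there are 3 lines, with slopes 0, 1, ..., 2). Only the lines that attain the minimum somewhere contribute to roots; other lines are dominated. Here the surviving (envelope) indices are i = 2, i = 1, i = 0.
Intersections between consecutive envelope lines give the roots: for adjacent envelope indices i < j the intersection is x = (a_i − a_j) / (j − i). Reading off the sorted break points: {0, 5}.
Verification: at each break x_0, at least two indices attain the minimum of min_i(a_i + i · x_0).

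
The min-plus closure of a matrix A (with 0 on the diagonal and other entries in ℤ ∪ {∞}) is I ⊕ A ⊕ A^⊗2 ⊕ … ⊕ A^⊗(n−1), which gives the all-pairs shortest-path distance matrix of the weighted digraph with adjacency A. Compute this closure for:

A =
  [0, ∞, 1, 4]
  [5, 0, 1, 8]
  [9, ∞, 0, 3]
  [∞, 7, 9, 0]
Closure =
  [0, 11, 1, 4]
  [5, 0, 1, 4]
  [9, 10, 0, 3]
  [12, 7, 8, 0]

This is the Floyd-Warshall all-pairs shortest-path computation. For each intermediate vertex k = 0, 1, …, 3, update dist[i][j] ← min(dist[i][j], dist[i][k] + dist[k][j]). The final matrix gives, for each (i, j), the minimum total weight of any directed path from i to j (possibly empty when i = j).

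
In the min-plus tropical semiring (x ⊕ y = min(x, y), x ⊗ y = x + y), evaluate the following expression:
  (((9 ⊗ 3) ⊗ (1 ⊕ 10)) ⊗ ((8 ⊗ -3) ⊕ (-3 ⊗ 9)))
(((9 ⊗ 3) ⊗ (1 ⊕ 10)) ⊗ ((8 ⊗ -3) ⊕ (-3 ⊗ 9))) = 18

Expand innermost to outermost. Recall ⊕ takes the minimum of its arguments and ⊗ takes their sum. Working out the expression (((9 ⊗ 3) ⊗ (1 ⊕ 10)) ⊗ ((8 ⊗ -3) ⊕ (-3 ⊗ 9))) gives 18.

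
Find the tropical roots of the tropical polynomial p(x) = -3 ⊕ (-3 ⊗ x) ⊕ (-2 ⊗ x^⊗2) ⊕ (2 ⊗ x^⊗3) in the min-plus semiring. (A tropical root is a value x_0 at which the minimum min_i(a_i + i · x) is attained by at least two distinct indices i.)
Roots: {-4, -1, 0}

Each tropical root is a break point of the lower envelope of the lines y = a_i + i · x (there are 4 lines, with slopes 0, 1, ..., 3). Only the lines that attain the minimum somewhere contribute to roots; other lines are dominated. Here the surviving (envelope) indices are i = 3, i = 2, i = 1, i = 0.
Intersections between consecutive envelope lines give the roots: for adjacent envelope indices i < j the intersection is x = (a_i − a_j) / (j − i). Reading off the sorted break points: {-4, -1, 0}.
Verification: at each break x_0, at least two indices attain the minimum of min_i(a_i + i · x_0).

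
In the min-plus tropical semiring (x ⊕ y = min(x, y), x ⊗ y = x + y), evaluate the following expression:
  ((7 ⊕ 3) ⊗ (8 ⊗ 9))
((7 ⊕ 3) ⊗ (8 ⊗ 9)) = 20

Expand innermost to outermost. Recall ⊕ takes the minimum of its arguments and ⊗ takes their sum. Working out the expression ((7 ⊕ 3) ⊗ (8 ⊗ 9)) gives 20.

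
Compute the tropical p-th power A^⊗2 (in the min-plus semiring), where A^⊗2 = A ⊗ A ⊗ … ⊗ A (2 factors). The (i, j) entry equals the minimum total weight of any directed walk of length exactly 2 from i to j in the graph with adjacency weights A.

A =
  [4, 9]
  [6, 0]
A^⊗2 =
  [8, 9]
  [6, 0]

Each entry (A^⊗2)_ij equals the minimum over all length-2 walks i = v_0 → v_1 → … → v_2 = j of Σ_t A[v_t][v_{t+1}]. For example, for (i, j) = (0, 1) we minimise over 2 possible intermediate vertex sequences; the minimum is 9, attained along the walk 0 → 1 → 1.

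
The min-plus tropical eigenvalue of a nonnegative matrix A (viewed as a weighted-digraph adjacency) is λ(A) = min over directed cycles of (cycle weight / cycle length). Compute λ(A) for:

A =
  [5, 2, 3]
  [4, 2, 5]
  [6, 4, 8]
λ(A) = 2

Enumerate directed cycles and compute their means (weight / length). Sample:
  cycle 0 → 0: weight = 5, length = 1, mean = 5/1 ≈ 5.000
  cycle 1 → 1: weight = 2, length = 1, mean = 2/1 ≈ 2.000
  cycle 2 → 2: weight = 8, length = 1, mean = 8/1 ≈ 8.000
  cycle 0 → 1 → 0: weight = 6, length = 2, mean = 6/2 ≈ 3.000
  cycle 0 → 2 → 0: weight = 9, length = 2, mean = 9/2 ≈ 4.500
  cycle 1 → 0 → 1: weight = 6, length = 2, mean = 6/2 ≈ 3.000
Minimum mean = 2.000, attained e.g. along the cycle 1 → 1 with weight 2 and length 1. So λ(A) = 2/1 = 2.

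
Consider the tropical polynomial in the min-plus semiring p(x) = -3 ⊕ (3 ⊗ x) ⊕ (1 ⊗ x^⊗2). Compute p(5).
p(5) = -3

A tropical monomial a ⊗ x^⊗i evaluates to a + i · x. Evaluating each term at x = 5:
  Term 0 contributes -3 + 0 · 5 = -3
  Term 1 contributes 3 + 1 · 5 = 8
  Term 2 contributes 1 + 2 · 5 = 11
p(5) = ⊕ of these = min[-3, 8, 11] = -3.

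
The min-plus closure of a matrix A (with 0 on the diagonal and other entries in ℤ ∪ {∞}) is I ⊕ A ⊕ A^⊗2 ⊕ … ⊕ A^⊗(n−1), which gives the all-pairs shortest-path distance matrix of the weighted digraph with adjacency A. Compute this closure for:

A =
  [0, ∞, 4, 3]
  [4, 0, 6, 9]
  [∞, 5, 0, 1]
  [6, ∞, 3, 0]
Closure =
  [0, 9, 4, 3]
  [4, 0, 6, 7]
  [7, 5, 0, 1]
  [6, 8, 3, 0]

This is the Floyd-Warshall all-pairs shortest-path computation. For each intermediate vertex k = 0, 1, …, 3, update dist[i][j] ← min(dist[i][j], dist[i][k] + dist[k][j]). The final matrix gives, for each (i, j), the minimum total weight of any directed path from i to j (possibly empty when i = j).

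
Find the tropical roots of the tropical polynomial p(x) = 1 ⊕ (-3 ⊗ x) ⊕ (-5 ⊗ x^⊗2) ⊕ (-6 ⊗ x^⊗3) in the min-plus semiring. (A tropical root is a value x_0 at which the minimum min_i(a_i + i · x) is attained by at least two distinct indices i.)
Roots: {1, 2, 4}

Each tropical root is a break point of the lower envelope of the lines y = a_i + i · x (there are 4 lines, with slopes 0, 1, ..., 3). Only the lines that attain the minimum somewhere contribute to roots; other lines are dominated. Here the surviving (envelope) indices are i = 3, i = 2, i = 1, i = 0.
Intersections between consecutive envelope lines give the roots: for adjacent envelope indices i < j the intersection is x = (a_i − a_j) / (j − i). Reading off the sorted break points: {1, 2, 4}.
Verification: at each break x_0, at least two indices attain the minimum of min_i(a_i + i · x_0).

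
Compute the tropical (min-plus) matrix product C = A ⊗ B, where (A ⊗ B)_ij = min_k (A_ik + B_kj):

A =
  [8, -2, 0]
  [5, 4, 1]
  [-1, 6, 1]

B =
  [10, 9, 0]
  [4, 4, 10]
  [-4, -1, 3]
A ⊗ B =
  [-4, -1, 3]
  [-3, 0, 4]
  [-3, 0, -1]

Apply the min-plus product entry-by-entry:
  C[0][0] = min over k of (A[0][0] + B[0][0] = 8 + 10 = 18, A[0][1] + B[1][0] = -2 + 4 = 2, A[0][2] + B[2][0] = 0 + -4 = -4) = -4 (attained at k = 2)
  C[0][1] = min over k of (A[0][0] + B[0][1] = 8 + 9 = 17, A[0][1] + B[1][1] = -2 + 4 = 2, A[0][2] + B[2][1] = 0 + -1 = -1) = -1 (attained at k = 2)
  C[0][2] = min over k of (A[0][0] + B[0][2] = 8 + 0 = 8, A[0][1] + B[1][2] = -2 + 10 = 8, A[0][2] + B[2][2] = 0 + 3 = 3) = 3 (attained at k = 2)
  C[1][0] = min over k of (A[1][0] + B[0][0] = 5 + 10 = 15, A[1][1] + B[1][0] = 4 + 4 = 8, A[1][2] + B[2][0] = 1 + -4 = -3) = -3 (attained at k = 2)
  C[1][1] = min over k of (A[1][0] + B[0][1] = 5 + 9 = 14, A[1][1] + B[1][1] = 4 + 4 = 8, A[1][2] + B[2][1] = 1 + -1 = 0) = 0 (attained at k = 2)
  C[1][2] = min over k of (A[1][0] + B[0][2] = 5 + 0 = 5, A[1][1] + B[1][2] = 4 + 10 = 14, A[1][2] + B[2][2] = 1 + 3 = 4) = 4 (attained at k = 2)
  C[2][0] = min over k of (A[2][0] + B[0][0] = -1 + 10 = 9, A[2][1] + B[1][0] = 6 + 4 = 10, A[2][2] + B[2][0] = 1 + -4 = -3) = -3 (attained at k = 2)
  C[2][1] = min over k of (A[2][0] + B[0][1] = -1 + 9 = 8, A[2][1] + B[1][1] = 6 + 4 = 10, A[2][2] + B[2][1] = 1 + -1 = 0) = 0 (attained at k = 2)
  C[2][2] = min over k of (A[2][0] + B[0][2] = -1 + 0 = -1, A[2][1] + B[1][2] = 6 + 10 = 16, A[2][2] + B[2][2] = 1 + 3 = 4) = -1 (attained at k = 0)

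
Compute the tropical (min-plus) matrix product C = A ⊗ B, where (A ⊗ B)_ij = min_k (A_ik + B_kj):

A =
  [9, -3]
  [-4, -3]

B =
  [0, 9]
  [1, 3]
A ⊗ B =
  [-2, 0]
  [-4, 0]

Apply the min-plus product entry-by-entry:
  C[0][0] = min over k of (A[0][0] + B[0][0] = 9 + 0 = 9, A[0][1] + B[1][0] = -3 + 1 = -2) = -2 (attained at k = 1)
  C[0][1] = min over k of (A[0][0] + B[0][1] = 9 + 9 = 18, A[0][1] + B[1][1] = -3 + 3 = 0) = 0 (attained at k = 1)
  C[1][0] = min over k of (A[1][0] + B[0][0] = -4 + 0 = -4, A[1][1] + B[1][0] = -3 + 1 = -2) = -4 (attained at k = 0)
  C[1][1] = min over k of (A[1][0] + B[0][1] = -4 + 9 = 5, A[1][1] + B[1][1] = -3 + 3 = 0) = 0 (attained at k = 1)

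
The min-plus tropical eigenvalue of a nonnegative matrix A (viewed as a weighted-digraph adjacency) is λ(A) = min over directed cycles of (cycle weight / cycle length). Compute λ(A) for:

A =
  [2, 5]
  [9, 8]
λ(A) = 2

Enumerate directed cycles and compute their means (weight / length). Sample:
  cycle 0 → 0: weight = 2, length = 1, mean = 2/1 ≈ 2.000
  cycle 1 → 1: weight = 8, length = 1, mean = 8/1 ≈ 8.000
  cycle 0 → 1 → 0: weight = 14, length = 2, mean = 14/2 ≈ 7.000
  cycle 1 → 0 → 1: weight = 14, length = 2, mean = 14/2 ≈ 7.000
Minimum mean = 2.000, attained e.g. along the cycle 0 → 0 with weight 2 and length 1. So λ(A) = 2/1 = 2.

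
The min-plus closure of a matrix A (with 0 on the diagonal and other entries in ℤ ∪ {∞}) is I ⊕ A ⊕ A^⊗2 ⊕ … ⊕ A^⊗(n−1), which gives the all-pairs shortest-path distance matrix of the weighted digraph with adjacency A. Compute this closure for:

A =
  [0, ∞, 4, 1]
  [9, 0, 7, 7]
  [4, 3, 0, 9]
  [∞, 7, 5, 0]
Closure =
  [0, 7, 4, 1]
  [9, 0, 7, 7]
  [4, 3, 0, 5]
  [9, 7, 5, 0]

This is the Floyd-Warshall all-pairs shortest-path computation. For each intermediate vertex k = 0, 1, …, 3, update dist[i][j] ← min(dist[i][j], dist[i][k] + dist[k][j]). The final matrix gives, for each (i, j), the minimum total weight of any directed path from i to j (possibly empty when i = j).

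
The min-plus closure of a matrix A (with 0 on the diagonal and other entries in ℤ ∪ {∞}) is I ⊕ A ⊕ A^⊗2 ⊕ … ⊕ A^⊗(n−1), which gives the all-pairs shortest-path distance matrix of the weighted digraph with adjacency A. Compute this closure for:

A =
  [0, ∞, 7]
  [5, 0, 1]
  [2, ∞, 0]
Closure =
  [0, ∞, 7]
  [3, 0, 1]
  [2, ∞, 0]

This is the Floyd-Warshall all-pairs shortest-path computation. For each intermediate vertex k = 0, 1, …, 2, update dist[i][j] ← min(dist[i][j], dist[i][k] + dist[k][j]). The final matrix gives, for each (i, j), the minimum total weight of any directed path from i to j (possibly empty when i = j).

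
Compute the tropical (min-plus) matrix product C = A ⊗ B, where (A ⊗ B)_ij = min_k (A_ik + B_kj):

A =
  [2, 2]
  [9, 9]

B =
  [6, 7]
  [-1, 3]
A ⊗ B =
  [1, 5]
  [8, 12]

Apply the min-plus product entry-by-entry:
  C[0][0] = min over k of (A[0][0] + B[0][0] = 2 + 6 = 8, A[0][1] + B[1][0] = 2 + -1 = 1) = 1 (attained at k = 1)
  C[0][1] = min over k of (A[0][0] + B[0][1] = 2 + 7 = 9, A[0][1] + B[1][1] = 2 + 3 = 5) = 5 (attained at k = 1)
  C[1][0] = min over k of (A[1][0] + B[0][0] = 9 + 6 = 15, A[1][1] + B[1][0] = 9 + -1 = 8) = 8 (attained at k = 1)
  C[1][1] = min over k of (A[1][0] + B[0][1] = 9 + 7 = 16, A[1][1] + B[1][1] = 9 + 3 = 12) = 12 (attained at k = 1)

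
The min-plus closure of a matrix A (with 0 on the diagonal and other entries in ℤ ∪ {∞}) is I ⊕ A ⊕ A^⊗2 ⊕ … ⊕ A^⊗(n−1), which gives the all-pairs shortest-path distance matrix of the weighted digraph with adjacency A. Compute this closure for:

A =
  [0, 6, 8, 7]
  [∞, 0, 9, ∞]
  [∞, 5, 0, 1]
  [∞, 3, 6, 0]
Closure =
  [0, 6, 8, 7]
  [∞, 0, 9, 10]
  [∞, 4, 0, 1]
  [∞, 3, 6, 0]

This is the Floyd-Warshall all-pairs shortest-path computation. For each intermediate vertex k = 0, 1, …, 3, update dist[i][j] ← min(dist[i][j], dist[i][k] + dist[k][j]). The final matrix gives, for each (i, j), the minimum total weight of any directed path from i to j (possibly empty when i = j).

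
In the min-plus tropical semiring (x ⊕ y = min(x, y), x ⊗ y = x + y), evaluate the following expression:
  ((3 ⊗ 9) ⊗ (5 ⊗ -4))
((3 ⊗ 9) ⊗ (5 ⊗ -4)) = 13

Expand innermost to outermost. Recall ⊕ takes the minimum of its arguments and ⊗ takes their sum. Working out the expression ((3 ⊗ 9) ⊗ (5 ⊗ -4)) gives 13.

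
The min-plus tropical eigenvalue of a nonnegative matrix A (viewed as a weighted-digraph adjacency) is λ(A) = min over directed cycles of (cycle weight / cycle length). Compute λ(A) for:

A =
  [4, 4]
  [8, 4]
λ(A) = 4

Enumerate directed cycles and compute their means (weight / length). Sample:
  cycle 0 → 0: weight = 4, length = 1, mean = 4/1 ≈ 4.000
  cycle 1 → 1: weight = 4, length = 1, mean = 4/1 ≈ 4.000
  cycle 0 → 1 → 0: weight = 12, length = 2, mean = 12/2 ≈ 6.000
  cycle 1 → 0 → 1: weight = 12, length = 2, mean = 12/2 ≈ 6.000
Minimum mean = 4.000, attained e.g. along the cycle 0 → 0 with weight 4 and length 1. So λ(A) = 4/1 = 4.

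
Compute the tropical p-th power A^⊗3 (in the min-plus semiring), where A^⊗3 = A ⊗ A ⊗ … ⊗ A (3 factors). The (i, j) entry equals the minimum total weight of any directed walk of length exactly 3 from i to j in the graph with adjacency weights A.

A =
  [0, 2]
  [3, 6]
A^⊗3 =
  [0, 2]
  [3, 5]

Each entry (A^⊗3)_ij equals the minimum over all length-3 walks i = v_0 → v_1 → … → v_3 = j of Σ_t A[v_t][v_{t+1}]. For example, for (i, j) = (0, 1) we minimise over 4 possible intermediate vertex sequences; the minimum is 2, attained along the walk 0 → 0 → 0 → 1.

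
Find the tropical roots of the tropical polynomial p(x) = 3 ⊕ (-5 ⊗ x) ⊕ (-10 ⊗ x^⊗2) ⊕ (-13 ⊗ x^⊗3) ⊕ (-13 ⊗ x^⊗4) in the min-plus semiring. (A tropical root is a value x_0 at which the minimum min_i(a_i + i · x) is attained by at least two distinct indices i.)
Roots: {0, 3, 5, 8}

Each tropical root is a break point of the lower envelope of the lines y = a_i + i · x (there are 5 lines, with slopes 0, 1, ..., 4). Only the lines that attain the minimum somewhere contribute to roots; other lines are dominated. Here the surviving (envelope) indices are i = 4, i = 3, i = 2, i = 1, i = 0.
Intersections between consecutive envelope lines give the roots: for adjacent envelope indices i < j the intersection is x = (a_i − a_j) / (j − i). Reading off the sorted break points: {0, 3, 5, 8}.
Verification: at each break x_0, at least two indices attain the minimum of min_i(a_i + i · x_0).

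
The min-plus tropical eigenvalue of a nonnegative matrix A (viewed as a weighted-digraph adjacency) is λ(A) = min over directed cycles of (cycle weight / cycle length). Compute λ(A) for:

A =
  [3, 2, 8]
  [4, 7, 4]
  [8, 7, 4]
λ(A) = 3

Enumerate directed cycles and compute their means (weight / length). Sample:
  cycle 0 → 0: weight = 3, length = 1, mean = 3/1 ≈ 3.000
  cycle 1 → 1: weight = 7, length = 1, mean = 7/1 ≈ 7.000
  cycle 2 → 2: weight = 4, length = 1, mean = 4/1 ≈ 4.000
  cycle 0 → 1 → 0: weight = 6, length = 2, mean = 6/2 ≈ 3.000
  cycle 0 → 2 → 0: weight = 16, length = 2, mean = 16/2 ≈ 8.000
  cycle 1 → 0 → 1: weight = 6, length = 2, mean = 6/2 ≈ 3.000
Minimum mean = 3.000, attained e.g. along the cycle 0 → 0 with weight 3 and length 1. So λ(A) = 3/1 = 3.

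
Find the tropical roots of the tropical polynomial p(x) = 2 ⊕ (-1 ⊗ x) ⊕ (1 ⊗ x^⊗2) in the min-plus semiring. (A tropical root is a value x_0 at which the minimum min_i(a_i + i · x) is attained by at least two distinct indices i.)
Roots: {-2, 3}

Each tropical root is a break point of the lower envelope of the lines y = a_i + i · x (there are 3 lines, with slopes 0, 1, ..., 2). Only the lines that attain the minimum somewhere contribute to roots; other lines are dominated. Here the surviving (envelope) indices are i = 2, i = 1, i = 0.
Intersections between consecutive envelope lines give the roots: for adjacent envelope indices i < j the intersection is x = (a_i − a_j) / (j − i). Reading off the sorted break points: {-2, 3}.
Verification: at each break x_0, at least two indices attain the minimum of min_i(a_i + i · x_0).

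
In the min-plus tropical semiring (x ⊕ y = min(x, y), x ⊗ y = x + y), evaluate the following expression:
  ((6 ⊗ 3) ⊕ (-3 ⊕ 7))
((6 ⊗ 3) ⊕ (-3 ⊕ 7)) = -3

Expand innermost to outermost. Recall ⊕ takes the minimum of its arguments and ⊗ takes their sum. Working out the expression ((6 ⊗ 3) ⊕ (-3 ⊕ 7)) gives -3.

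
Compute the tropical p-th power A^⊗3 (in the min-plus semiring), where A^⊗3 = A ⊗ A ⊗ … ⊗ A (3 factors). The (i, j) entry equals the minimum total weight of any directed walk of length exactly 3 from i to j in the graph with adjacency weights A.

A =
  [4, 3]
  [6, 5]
A^⊗3 =
  [12, 11]
  [14, 13]

Each entry (A^⊗3)_ij equals the minimum over all length-3 walks i = v_0 → v_1 → … → v_3 = j of Σ_t A[v_t][v_{t+1}]. For example, for (i, j) = (0, 1) we minimise over 4 possible intermediate vertex sequences; the minimum is 11, attained along the walk 0 → 0 → 0 → 1.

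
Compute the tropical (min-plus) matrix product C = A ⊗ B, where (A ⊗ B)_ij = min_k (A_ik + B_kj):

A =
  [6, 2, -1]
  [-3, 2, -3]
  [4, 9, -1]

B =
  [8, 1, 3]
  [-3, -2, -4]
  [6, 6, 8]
A ⊗ B =
  [-1, 0, -2]
  [-1, -2, -2]
  [5, 5, 5]

Apply the min-plus product entry-by-entry:
  C[0][0] = min over k of (A[0][0] + B[0][0] = 6 + 8 = 14, A[0][1] + B[1][0] = 2 + -3 = -1, A[0][2] + B[2][0] = -1 + 6 = 5) = -1 (attained at k = 1)
  C[0][1] = min over k of (A[0][0] + B[0][1] = 6 + 1 = 7, A[0][1] + B[1][1] = 2 + -2 = 0, A[0][2] + B[2][1] = -1 + 6 = 5) = 0 (attained at k = 1)
  C[0][2] = min over k of (A[0][0] + B[0][2] = 6 + 3 = 9, A[0][1] + B[1][2] = 2 + -4 = -2, A[0][2] + B[2][2] = -1 + 8 = 7) = -2 (attained at k = 1)
  C[1][0] = min over k of (A[1][0] + B[0][0] = -3 + 8 = 5, A[1][1] + B[1][0] = 2 + -3 = -1, A[1][2] + B[2][0] = -3 + 6 = 3) = -1 (attained at k = 1)
  C[1][1] = min over k of (A[1][0] + B[0][1] = -3 + 1 = -2, A[1][1] + B[1][1] = 2 + -2 = 0, A[1][2] + B[2][1] = -3 + 6 = 3) = -2 (attained at k = 0)
  C[1][2] = min over k of (A[1][0] + B[0][2] = -3 + 3 = 0, A[1][1] + B[1][2] = 2 + -4 = -2, A[1][2] + B[2][2] = -3 + 8 = 5) = -2 (attained at k = 1)
  C[2][0] = min over k of (A[2][0] + B[0][0] = 4 + 8 = 12, A[2][1] + B[1][0] = 9 + -3 = 6, A[2][2] + B[2][0] = -1 + 6 = 5) = 5 (attained at k = 2)
  C[2][1] = min over k of (A[2][0] + B[0][1] = 4 + 1 = 5, A[2][1] + B[1][1] = 9 + -2 = 7, A[2][2] + B[2][1] = -1 + 6 = 5) = 5 (attained at k = 0)
  C[2][2] = min over k of (A[2][0] + B[0][2] = 4 + 3 = 7, A[2][1] + B[1][2] = 9 + -4 = 5, A[2][2] + B[2][2] = -1 + 8 = 7) = 5 (attained at k = 1)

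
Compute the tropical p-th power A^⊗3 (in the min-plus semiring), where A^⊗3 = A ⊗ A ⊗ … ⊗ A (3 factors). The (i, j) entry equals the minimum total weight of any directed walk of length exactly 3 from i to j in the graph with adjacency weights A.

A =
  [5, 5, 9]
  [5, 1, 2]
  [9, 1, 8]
A^⊗3 =
  [11, 7, 8]
  [7, 3, 4]
  [7, 3, 4]

Each entry (A^⊗3)_ij equals the minimum over all length-3 walks i = v_0 → v_1 → … → v_3 = j of Σ_t A[v_t][v_{t+1}]. For example, for (i, j) = (0, 2) we minimise over 9 possible intermediate vertex sequences; the minimum is 8, attained along the walk 0 → 1 → 1 → 2.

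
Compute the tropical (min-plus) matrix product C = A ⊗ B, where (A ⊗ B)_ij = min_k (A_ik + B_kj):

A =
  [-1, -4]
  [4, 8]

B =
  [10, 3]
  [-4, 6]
A ⊗ B =
  [-8, 2]
  [4, 7]

Apply the min-plus product entry-by-entry:
  C[0][0] = min over k of (A[0][0] + B[0][0] = -1 + 10 = 9, A[0][1] + B[1][0] = -4 + -4 = -8) = -8 (attained at k = 1)
  C[0][1] = min over k of (A[0][0] + B[0][1] = -1 + 3 = 2, A[0][1] + B[1][1] = -4 + 6 = 2) = 2 (attained at k = 0)
  C[1][0] = min over k of (A[1][0] + B[0][0] = 4 + 10 = 14, A[1][1] + B[1][0] = 8 + -4 = 4) = 4 (attained at k = 1)
  C[1][1] = min over k of (A[1][0] + B[0][1] = 4 + 3 = 7, A[1][1] + B[1][1] = 8 + 6 = 14) = 7 (attained at k = 0)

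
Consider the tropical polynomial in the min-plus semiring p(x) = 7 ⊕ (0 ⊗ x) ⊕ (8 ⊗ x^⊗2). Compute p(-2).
p(-2) = -2

A tropical monomial a ⊗ x^⊗i evaluates to a + i · x. Evaluating each term at x = -2:
  Term 0 contributes 7 + 0 · -2 = 7
  Term 1 contributes 0 + 1 · -2 = -2
  Term 2 contributes 8 + 2 · -2 = 4
p(-2) = ⊕ of these = min[7, -2, 4] = -2.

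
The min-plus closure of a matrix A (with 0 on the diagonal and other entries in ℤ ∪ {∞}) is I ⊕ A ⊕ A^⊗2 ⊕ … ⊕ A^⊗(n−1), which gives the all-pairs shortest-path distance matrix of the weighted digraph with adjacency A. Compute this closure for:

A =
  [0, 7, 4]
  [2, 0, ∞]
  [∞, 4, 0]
Closure =
  [0, 7, 4]
  [2, 0, 6]
  [6, 4, 0]

This is the Floyd-Warshall all-pairs shortest-path computation. For each intermediate vertex k = 0, 1, …, 2, update dist[i][j] ← min(dist[i][j], dist[i][k] + dist[k][j]). The final matrix gives, for each (i, j), the minimum total weight of any directed path from i to j (possibly empty when i = j).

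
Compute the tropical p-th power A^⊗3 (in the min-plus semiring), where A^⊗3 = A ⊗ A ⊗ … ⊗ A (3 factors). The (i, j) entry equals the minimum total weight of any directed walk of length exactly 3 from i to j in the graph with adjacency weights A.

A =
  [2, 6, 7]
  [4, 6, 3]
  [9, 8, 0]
A^⊗3 =
  [6, 10, 7]
  [8, 11, 3]
  [9, 8, 0]

Each entry (A^⊗3)_ij equals the minimum over all length-3 walks i = v_0 → v_1 → … → v_3 = j of Σ_t A[v_t][v_{t+1}]. For example, for (i, j) = (0, 2) we minimise over 9 possible intermediate vertex sequences; the minimum is 7, attained along the walk 0 → 2 → 2 → 2.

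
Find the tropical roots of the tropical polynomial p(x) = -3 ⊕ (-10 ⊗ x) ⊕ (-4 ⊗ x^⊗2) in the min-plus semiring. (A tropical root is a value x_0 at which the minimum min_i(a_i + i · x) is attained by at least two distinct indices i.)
Roots: {-6, 7}

Each tropical root is a break point of the lower envelope of the lines y = a_i + i · x (there are 3 lines, with slopes 0, 1, ..., 2). Only the lines that attain the minimum somewhere contribute to roots; other lines are dominated. Here the surviving (envelope) indices are i = 2, i = 1, i = 0.
Intersections between consecutive envelope lines give the roots: for adjacent envelope indices i < j the intersection is x = (a_i − a_j) / (j − i). Reading off the sorted break points: {-6, 7}.
Verification: at each break x_0, at least two indices attain the minimum of min_i(a_i + i · x_0).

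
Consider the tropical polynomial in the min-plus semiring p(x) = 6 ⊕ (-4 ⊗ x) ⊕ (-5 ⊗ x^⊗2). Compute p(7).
p(7) = 3

A tropical monomial a ⊗ x^⊗i evaluates to a + i · x. Evaluating each term at x = 7:
  Term 0 contributes 6 + 0 · 7 = 6
  Term 1 contributes -4 + 1 · 7 = 3
  Term 2 contributes -5 + 2 · 7 = 9
p(7) = ⊕ of these = min[6, 3, 9] = 3.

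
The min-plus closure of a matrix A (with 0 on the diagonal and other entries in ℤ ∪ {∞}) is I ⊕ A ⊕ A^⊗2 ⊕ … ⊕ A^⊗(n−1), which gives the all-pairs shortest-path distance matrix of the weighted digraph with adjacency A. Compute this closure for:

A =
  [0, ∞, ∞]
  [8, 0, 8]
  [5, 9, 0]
Closure =
  [0, ∞, ∞]
  [8, 0, 8]
  [5, 9, 0]

This is the Floyd-Warshall all-pairs shortest-path computation. For each intermediate vertex k = 0, 1, …, 2, update dist[i][j] ← min(dist[i][j], dist[i][k] + dist[k][j]). The final matrix gives, for each (i, j), the minimum total weight of any directed path from i to j (possibly empty when i = j).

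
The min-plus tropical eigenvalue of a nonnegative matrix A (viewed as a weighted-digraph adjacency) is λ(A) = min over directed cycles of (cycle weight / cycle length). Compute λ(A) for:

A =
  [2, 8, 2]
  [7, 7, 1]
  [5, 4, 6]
λ(A) = 2

Enumerate directed cycles and compute their means (weight / length). Sample:
  cycle 0 → 0: weight = 2, length = 1, mean = 2/1 ≈ 2.000
  cycle 1 → 1: weight = 7, length = 1, mean = 7/1 ≈ 7.000
  cycle 2 → 2: weight = 6, length = 1, mean = 6/1 ≈ 6.000
  cycle 0 → 1 → 0: weight = 15, length = 2, mean = 15/2 ≈ 7.500
  cycle 0 → 2 → 0: weight = 7, length = 2, mean = 7/2 ≈ 3.500
  cycle 1 → 0 → 1: weight = 15, length = 2, mean = 15/2 ≈ 7.500
Minimum mean = 2.000, attained e.g. along the cycle 0 → 0 with weight 2 and length 1. So λ(A) = 2/1 = 2.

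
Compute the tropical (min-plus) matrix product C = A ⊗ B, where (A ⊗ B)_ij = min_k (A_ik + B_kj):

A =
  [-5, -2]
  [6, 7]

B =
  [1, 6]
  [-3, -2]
A ⊗ B =
  [-5, -4]
  [4, 5]

Apply the min-plus product entry-by-entry:
  C[0][0] = min over k of (A[0][0] + B[0][0] = -5 + 1 = -4, A[0][1] + B[1][0] = -2 + -3 = -5) = -5 (attained at k = 1)
  C[0][1] = min over k of (A[0][0] + B[0][1] = -5 + 6 = 1, A[0][1] + B[1][1] = -2 + -2 = -4) = -4 (attained at k = 1)
  C[1][0] = min over k of (A[1][0] + B[0][0] = 6 + 1 = 7, A[1][1] + B[1][0] = 7 + -3 = 4) = 4 (attained at k = 1)
  C[1][1] = min over k of (A[1][0] + B[0][1] = 6 + 6 = 12, A[1][1] + B[1][1] = 7 + -2 = 5) = 5 (attained at k = 1)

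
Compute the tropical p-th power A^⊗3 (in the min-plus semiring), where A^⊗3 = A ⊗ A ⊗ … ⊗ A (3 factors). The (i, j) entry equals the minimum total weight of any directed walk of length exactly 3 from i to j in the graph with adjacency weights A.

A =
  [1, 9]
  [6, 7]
A^⊗3 =
  [3, 11]
  [8, 16]

Each entry (A^⊗3)_ij equals the minimum over all length-3 walks i = v_0 → v_1 → … → v_3 = j of Σ_t A[v_t][v_{t+1}]. For example, for (i, j) = (0, 1) we minimise over 4 possible intermediate vertex sequences; the minimum is 11, attained along the walk 0 → 0 → 0 → 1.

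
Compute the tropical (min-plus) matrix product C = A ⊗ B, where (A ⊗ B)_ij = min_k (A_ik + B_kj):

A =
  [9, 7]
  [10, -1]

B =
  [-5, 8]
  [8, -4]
A ⊗ B =
  [4, 3]
  [5, -5]

Apply the min-plus product entry-by-entry:
  C[0][0] = min over k of (A[0][0] + B[0][0] = 9 + -5 = 4, A[0][1] + B[1][0] = 7 + 8 = 15) = 4 (attained at k = 0)
  C[0][1] = min over k of (A[0][0] + B[0][1] = 9 + 8 = 17, A[0][1] + B[1][1] = 7 + -4 = 3) = 3 (attained at k = 1)
  C[1][0] = min over k of (A[1][0] + B[0][0] = 10 + -5 = 5, A[1][1] + B[1][0] = -1 + 8 = 7) = 5 (attained at k = 0)
  C[1][1] = min over k of (A[1][0] + B[0][1] = 10 + 8 = 18, A[1][1] + B[1][1] = -1 + -4 = -5) = -5 (attained at k = 1)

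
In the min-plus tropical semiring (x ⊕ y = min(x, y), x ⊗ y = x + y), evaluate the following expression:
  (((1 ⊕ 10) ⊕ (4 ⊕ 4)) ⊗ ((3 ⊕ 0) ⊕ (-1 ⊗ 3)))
(((1 ⊕ 10) ⊕ (4 ⊕ 4)) ⊗ ((3 ⊕ 0) ⊕ (-1 ⊗ 3))) = 1

Expand innermost to outermost. Recall ⊕ takes the minimum of its arguments and ⊗ takes their sum. Working out the expression (((1 ⊕ 10) ⊕ (4 ⊕ 4)) ⊗ ((3 ⊕ 0) ⊕ (-1 ⊗ 3))) gives 1.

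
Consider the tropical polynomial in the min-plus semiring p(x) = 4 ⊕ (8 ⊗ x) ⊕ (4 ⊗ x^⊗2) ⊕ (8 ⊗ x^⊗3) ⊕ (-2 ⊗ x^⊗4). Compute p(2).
p(2) = 4

A tropical monomial a ⊗ x^⊗i evaluates to a + i · x. Evaluating each term at x = 2:
  Term 0 contributes 4 + 0 · 2 = 4
  Term 1 contributes 8 + 1 · 2 = 10
  Term 2 contributes 4 + 2 · 2 = 8
  Term 3 contributes 8 + 3 · 2 = 14
  Term 4 contributes -2 + 4 · 2 = 6
p(2) = ⊕ of these = min[4, 10, 8, 14, 6] = 4.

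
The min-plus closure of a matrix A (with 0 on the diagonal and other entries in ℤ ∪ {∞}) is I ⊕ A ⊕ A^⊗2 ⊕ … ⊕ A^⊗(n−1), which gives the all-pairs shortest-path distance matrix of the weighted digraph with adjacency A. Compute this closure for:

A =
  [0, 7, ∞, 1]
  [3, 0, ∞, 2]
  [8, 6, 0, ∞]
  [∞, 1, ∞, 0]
Closure =
  [0, 2, ∞, 1]
  [3, 0, ∞, 2]
  [8, 6, 0, 8]
  [4, 1, ∞, 0]

This is the Floyd-Warshall all-pairs shortest-path computation. For each intermediate vertex k = 0, 1, …, 3, update dist[i][j] ← min(dist[i][j], dist[i][k] + dist[k][j]). The final matrix gives, for each (i, j), the minimum total weight of any directed path from i to j (possibly empty when i = j).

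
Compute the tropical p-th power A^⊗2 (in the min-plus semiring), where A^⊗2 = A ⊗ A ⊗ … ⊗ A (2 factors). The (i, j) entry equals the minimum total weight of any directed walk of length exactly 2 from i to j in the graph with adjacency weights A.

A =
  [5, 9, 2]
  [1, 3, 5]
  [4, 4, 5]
A^⊗2 =
  [6, 6, 7]
  [4, 6, 3]
  [5, 7, 6]

Each entry (A^⊗2)_ij equals the minimum over all length-2 walks i = v_0 → v_1 → … → v_2 = j of Σ_t A[v_t][v_{t+1}]. For example, for (i, j) = (0, 2) we minimise over 3 possible intermediate vertex sequences; the minimum is 7, attained along the walk 0 → 0 → 2.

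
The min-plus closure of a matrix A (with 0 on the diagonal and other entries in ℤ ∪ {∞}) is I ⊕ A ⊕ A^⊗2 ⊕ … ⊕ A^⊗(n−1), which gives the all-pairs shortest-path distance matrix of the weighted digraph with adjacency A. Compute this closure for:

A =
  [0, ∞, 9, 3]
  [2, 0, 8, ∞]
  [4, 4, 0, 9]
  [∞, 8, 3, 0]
Closure =
  [0, 10, 6, 3]
  [2, 0, 8, 5]
  [4, 4, 0, 7]
  [7, 7, 3, 0]

This is the Floyd-Warshall all-pairs shortest-path computation. For each intermediate vertex k = 0, 1, …, 3, update dist[i][j] ← min(dist[i][j], dist[i][k] + dist[k][j]). The final matrix gives, for each (i, j), the minimum total weight of any directed path from i to j (possibly empty when i = j).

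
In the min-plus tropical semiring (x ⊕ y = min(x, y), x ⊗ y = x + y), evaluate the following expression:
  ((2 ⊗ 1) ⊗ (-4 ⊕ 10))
((2 ⊗ 1) ⊗ (-4 ⊕ 10)) = -1

Expand innermost to outermost. Recall ⊕ takes the minimum of its arguments and ⊗ takes their sum. Working out the expression ((2 ⊗ 1) ⊗ (-4 ⊕ 10)) gives -1.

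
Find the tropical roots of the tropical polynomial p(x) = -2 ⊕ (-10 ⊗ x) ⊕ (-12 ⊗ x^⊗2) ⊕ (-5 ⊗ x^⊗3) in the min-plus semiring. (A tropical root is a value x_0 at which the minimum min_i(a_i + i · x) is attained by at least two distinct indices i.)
Roots: {-7, 2, 8}

Each tropical root is a break point of the lower envelope of the lines y = a_i + i · x (there are 4 lines, with slopes 0, 1, ..., 3). Only the lines that attain the minimum somewhere contribute to roots; other lines are dominated. Here the surviving (envelope) indices are i = 3, i = 2, i = 1, i = 0.
Intersections between consecutive envelope lines give the roots: for adjacent envelope indices i < j the intersection is x = (a_i − a_j) / (j − i). Reading off the sorted break points: {-7, 2, 8}.
Verification: at each break x_0, at least two indices attain the minimum of min_i(a_i + i · x_0).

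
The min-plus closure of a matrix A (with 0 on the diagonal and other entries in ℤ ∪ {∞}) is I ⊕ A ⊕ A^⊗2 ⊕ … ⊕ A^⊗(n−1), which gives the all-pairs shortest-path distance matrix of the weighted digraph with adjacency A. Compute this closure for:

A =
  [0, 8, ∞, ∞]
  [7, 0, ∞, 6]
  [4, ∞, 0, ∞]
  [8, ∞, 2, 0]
Closure =
  [0, 8, 16, 14]
  [7, 0, 8, 6]
  [4, 12, 0, 18]
  [6, 14, 2, 0]

This is the Floyd-Warshall all-pairs shortest-path computation. For each intermediate vertex k = 0, 1, …, 3, update dist[i][j] ← min(dist[i][j], dist[i][k] + dist[k][j]). The final matrix gives, for each (i, j), the minimum total weight of any directed path from i to j (possibly empty when i = j).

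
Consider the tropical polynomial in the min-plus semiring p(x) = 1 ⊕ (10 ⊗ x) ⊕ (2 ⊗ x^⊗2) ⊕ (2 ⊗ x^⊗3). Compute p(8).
p(8) = 1

A tropical monomial a ⊗ x^⊗i evaluates to a + i · x. Evaluating each term at x = 8:
  Term 0 contributes 1 + 0 · 8 = 1
  Term 1 contributes 10 + 1 · 8 = 18
  Term 2 contributes 2 + 2 · 8 = 18
  Term 3 contributes 2 + 3 · 8 = 26
p(8) = ⊕ of these = min[1, 18, 18, 26] = 1.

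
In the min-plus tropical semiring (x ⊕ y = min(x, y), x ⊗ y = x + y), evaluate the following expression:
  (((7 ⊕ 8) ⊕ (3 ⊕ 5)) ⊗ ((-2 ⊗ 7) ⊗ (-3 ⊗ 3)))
(((7 ⊕ 8) ⊕ (3 ⊕ 5)) ⊗ ((-2 ⊗ 7) ⊗ (-3 ⊗ 3))) = 8

Expand innermost to outermost. Recall ⊕ takes the minimum of its arguments and ⊗ takes their sum. Working out the expression (((7 ⊕ 8) ⊕ (3 ⊕ 5)) ⊗ ((-2 ⊗ 7) ⊗ (-3 ⊗ 3))) gives 8.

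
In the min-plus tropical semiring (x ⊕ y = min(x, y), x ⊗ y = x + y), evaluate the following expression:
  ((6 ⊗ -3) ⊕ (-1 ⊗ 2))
((6 ⊗ -3) ⊕ (-1 ⊗ 2)) = 1

Expand innermost to outermost. Recall ⊕ takes the minimum of its arguments and ⊗ takes their sum. Working out the expression ((6 ⊗ -3) ⊕ (-1 ⊗ 2)) gives 1.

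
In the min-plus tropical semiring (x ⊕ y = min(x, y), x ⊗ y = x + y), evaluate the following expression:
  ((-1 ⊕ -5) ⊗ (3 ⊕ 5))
((-1 ⊕ -5) ⊗ (3 ⊕ 5)) = -2

Expand innermost to outermost. Recall ⊕ takes the minimum of its arguments and ⊗ takes their sum. Working out the expression ((-1 ⊕ -5) ⊗ (3 ⊕ 5)) gives -2.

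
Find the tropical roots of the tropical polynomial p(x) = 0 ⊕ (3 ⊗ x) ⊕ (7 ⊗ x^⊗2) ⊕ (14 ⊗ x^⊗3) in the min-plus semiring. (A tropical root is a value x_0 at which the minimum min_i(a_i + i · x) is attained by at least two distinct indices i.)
Roots: {-7, -4, -3}

Each tropical root is a break point of the lower envelope of the lines y = a_i + i · x (there are 4 lines, with slopes 0, 1, ..., 3). Only the lines that attain the minimum somewhere contribute to roots; other lines are dominated. Here the surviving (envelope) indices are i = 3, i = 2, i = 1, i = 0.
Intersections between consecutive envelope lines give the roots: for adjacent envelope indices i < j the intersection is x = (a_i − a_j) / (j − i). Reading off the sorted break points: {-7, -4, -3}.
Verification: at each break x_0, at least two indices attain the minimum of min_i(a_i + i · x_0).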